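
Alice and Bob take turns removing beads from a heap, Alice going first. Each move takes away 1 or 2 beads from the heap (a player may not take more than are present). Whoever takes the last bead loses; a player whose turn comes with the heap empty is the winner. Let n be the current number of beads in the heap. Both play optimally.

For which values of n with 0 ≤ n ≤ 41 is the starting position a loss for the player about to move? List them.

Positions with no move are W. A position that does have a move is losing for the player to move precisely when every available move leads to a winning position for the opponent. Fill in the labels:
n=0: no move; the opponent has just taken the last bead and therefore loses → W
n=1: the only move is to 0(W), a W ⇒ L
n=2: can move to 1, which is L ⇒ W
n=3: can move to 1, which is L ⇒ W
n=4: moves to 3(W), 2(W); every one is W ⇒ L
n=5: can move to 4, which is L ⇒ W
n=6: can move to 4, which is L ⇒ W
n=7: moves to 6(W), 5(W); every one is W ⇒ L
n=8: can move to 7, which is L ⇒ W
n=9: can move to 7, which is L ⇒ W
n=10: moves to 9(W), 8(W); every one is W ⇒ L
n=11: can move to 10, which is L ⇒ W
n=12: can move to 10, which is L ⇒ W
n=13: moves to 12(W), 11(W); every one is W ⇒ L
n=14: can move to 13, which is L ⇒ W
n=15: can move to 13, which is L ⇒ W
n=16: moves to 15(W), 14(W); every one is W ⇒ L
n=17: can move to 16, which is L ⇒ W
n=18: can move to 16, which is L ⇒ W
n=19: moves to 18(W), 17(W); every one is W ⇒ L
n=20: can move to 19, which is L ⇒ W
n=21: can move to 19, which is L ⇒ W
n=22: moves to 21(W), 20(W); every one is W ⇒ L
n=23: can move to 22, which is L ⇒ W
n=24: can move to 22, which is L ⇒ W
n=25: moves to 24(W), 23(W); every one is W ⇒ L
n=26: can move to 25, which is L ⇒ W
n=27: can move to 25, which is L ⇒ W
n=28: moves to 27(W), 26(W); every one is W ⇒ L
n=29: can move to 28, which is L ⇒ W
n=30: can move to 28, which is L ⇒ W
n=31: moves to 30(W), 29(W); every one is W ⇒ L
n=32: can move to 31, which is L ⇒ W
n=33: can move to 31, which is L ⇒ W
n=34: moves to 33(W), 32(W); every one is W ⇒ L
n=35: can move to 34, which is L ⇒ W
n=36: can move to 34, which is L ⇒ W
n=37: moves to 36(W), 35(W); every one is W ⇒ L
n=38: can move to 37, which is L ⇒ W
n=39: can move to 37, which is L ⇒ W
n=40: moves to 39(W), 38(W); every one is W ⇒ L
n=41: can move to 40, which is L ⇒ W
The losing starting values of n are exactly the entries labelled L in this table (14 of them).

1, 4, 7, 10, 13, 16, 19, 22, 25, 28, 31, 34, 37, 40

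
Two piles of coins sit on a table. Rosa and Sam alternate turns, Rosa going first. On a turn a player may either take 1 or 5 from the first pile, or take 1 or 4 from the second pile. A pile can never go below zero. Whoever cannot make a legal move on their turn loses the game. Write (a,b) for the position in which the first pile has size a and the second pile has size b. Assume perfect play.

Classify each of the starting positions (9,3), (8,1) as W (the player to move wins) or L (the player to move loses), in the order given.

(9,3): L, (8,1): W

Build the W/L table. Terminal = L. A non-terminal position is W if it has a move to some L; otherwise it is L.
No move ever increases a pile, so every position that can arise here has a ≤ 9 and b ≤ 3; it is enough to label the cells with 0 ≤ a ≤ 9 and 0 ≤ b ≤ 3.
Every move lowers a or b (never raises either), so fill the grid row by row in increasing a, and left to right within a row: each cell's successors are then already labelled.
      b=0  b=1  b=2  b=3
a=0:    L    W    L    W
a=1:    W    L    W    L
a=2:    L    W    L    W
a=3:    W    L    W    L
a=4:    L    W    L    W
a=5:    W    L    W    L
a=6:    L    W    L    W
a=7:    W    L    W    L
a=8:    L    W    L    W
a=9:    W    L    W    L
Cells with no legal move (terminal, hence L): (0,0).
The remaining L cells, each justified by listing all of its moves:
(0,2): the only move is to (0,1)(W), a W ⇒ L
(1,1): moves to (0,1)(W), (1,0)(W); every one is W ⇒ L
(1,3): moves to (0,3)(W), (1,2)(W); every one is W ⇒ L
(2,0): the only move is to (1,0)(W), a W ⇒ L
(2,2): moves to (1,2)(W), (2,1)(W); every one is W ⇒ L
(3,1): moves to (2,1)(W), (3,0)(W); every one is W ⇒ L
(3,3): moves to (2,3)(W), (3,2)(W); every one is W ⇒ L
(4,0): the only move is to (3,0)(W), a W ⇒ L
(4,2): moves to (3,2)(W), (4,1)(W); every one is W ⇒ L
(5,1): moves to (4,1)(W), (0,1)(W), (5,0)(W); every one is W ⇒ L
(5,3): moves to (4,3)(W), (0,3)(W), (5,2)(W); every one is W ⇒ L
(6,0): moves to (5,0)(W), (1,0)(W); every one is W ⇒ L
(6,2): moves to (5,2)(W), (1,2)(W), (6,1)(W); every one is W ⇒ L
(7,1): moves to (6,1)(W), (2,1)(W), (7,0)(W); every one is W ⇒ L
(7,3): moves to (6,3)(W), (2,3)(W), (7,2)(W); every one is W ⇒ L
(8,0): moves to (7,0)(W), (3,0)(W); every one is W ⇒ L
(8,2): moves to (7,2)(W), (3,2)(W), (8,1)(W); every one is W ⇒ L
(9,1): moves to (8,1)(W), (4,1)(W), (9,0)(W); every one is W ⇒ L
(9,3): moves to (8,3)(W), (4,3)(W), (9,2)(W); every one is W ⇒ L
Every other cell has at least one move into one of the L cells above, so it is W.
(9,3): one of the L cells justified above, so L
(8,1): the move to (7,1) reaches an L cell, so W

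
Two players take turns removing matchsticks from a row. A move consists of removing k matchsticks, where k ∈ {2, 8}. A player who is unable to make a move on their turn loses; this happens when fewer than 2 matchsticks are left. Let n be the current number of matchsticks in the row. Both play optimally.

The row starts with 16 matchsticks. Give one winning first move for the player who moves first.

Remove 2, leaving 14.

Positions with no move are L. A position that does have a move is losing for the player to move precisely when every available move leads to a winning position for the opponent. Fill in the labels:
n=0: no move → L
n=1: no move → L
n=2: can move to 0, which is L ⇒ W
n=3: can move to 1, which is L ⇒ W
n=4: the only move is to 2(W), a W ⇒ L
n=5: the only move is to 3(W), a W ⇒ L
n=6: can move to 4, which is L ⇒ W
n=7: can move to 5, which is L ⇒ W
n=8: can move to 0, which is L ⇒ W
n=9: can move to 1, which is L ⇒ W
n=10: moves to 8(W), 2(W); every one is W ⇒ L
n=11: moves to 9(W), 3(W); every one is W ⇒ L
n=12: can move to 10, which is L ⇒ W
n=13: can move to 11, which is L ⇒ W
n=14: moves to 12(W), 6(W); every one is W ⇒ L
n=15: moves to 13(W), 7(W); every one is W ⇒ L
n=16: can move to 14, which is L ⇒ W
From 16, the L positions reachable in one move are: 14.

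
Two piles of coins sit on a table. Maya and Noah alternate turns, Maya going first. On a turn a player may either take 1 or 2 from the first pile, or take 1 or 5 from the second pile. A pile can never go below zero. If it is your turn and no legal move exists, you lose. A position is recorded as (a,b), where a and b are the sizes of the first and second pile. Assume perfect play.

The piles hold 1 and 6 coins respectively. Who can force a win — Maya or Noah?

Maya wins.

Build the W/L table. Terminal = L. A non-terminal position is W if it has a move to some L; otherwise it is L.
No move ever increases a pile, so every position that can arise here has a ≤ 1 and b ≤ 6; it is enough to label the cells with 0 ≤ a ≤ 1 and 0 ≤ b ≤ 6.
Every move lowers a or b (never raises either), so fill the grid row by row in increasing a, and left to right within a row: each cell's successors are then already labelled.
      b=0  b=1  b=2  b=3  b=4  b=5  b=6
a=0:    L    W    L    W    L    W    L
a=1:    W    L    W    L    W    L    W
Cells with no legal move (terminal, hence L): (0,0).
The remaining L cells, each justified by listing all of its moves:
(0,2): →(0,1)(W) only, which is W, so L
(0,4): →(0,3)(W) only, which is W, so L
(0,6): →(0,5)(W), (0,1)(W) — all W, so L
(1,1): →(0,1)(W), (1,0)(W) — all W, so L
(1,3): →(0,3)(W), (1,2)(W) — all W, so L
(1,5): →(0,5)(W), (1,4)(W), (1,0)(W) — all W, so L
Every other cell has at least one move into one of the L cells above, so it is W.
From (1,6) Maya can move to (0,6), reaching an L position.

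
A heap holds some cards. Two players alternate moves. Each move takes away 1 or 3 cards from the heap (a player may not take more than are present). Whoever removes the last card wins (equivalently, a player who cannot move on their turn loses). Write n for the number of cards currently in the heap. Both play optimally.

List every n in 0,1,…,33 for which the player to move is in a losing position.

0, 2, 4, 6, 8, 10, 12, 14, 16, 18, 20, 22, 24, 26, 28, 30, 32

Use the standard recursion: the mover loses at a terminal position; elsewhere, the mover wins exactly when some move hands the opponent an L position.
n=0: no move → L
n=1: can move to 0, which is L ⇒ W
n=2: the only move is to 1(W), a W ⇒ L
n=3: can move to 2, which is L ⇒ W
n=4: moves to 3(W), 1(W); every one is W ⇒ L
n=5: can move to 4, which is L ⇒ W
n=6: moves to 5(W), 3(W); every one is W ⇒ L
n=7: can move to 6, which is L ⇒ W
n=8: moves to 7(W), 5(W); every one is W ⇒ L
n=9: can move to 8, which is L ⇒ W
n=10: moves to 9(W), 7(W); every one is W ⇒ L
n=11: can move to 10, which is L ⇒ W
n=12: moves to 11(W), 9(W); every one is W ⇒ L
n=13: can move to 12, which is L ⇒ W
n=14: moves to 13(W), 11(W); every one is W ⇒ L
n=15: can move to 14, which is L ⇒ W
n=16: moves to 15(W), 13(W); every one is W ⇒ L
n=17: can move to 16, which is L ⇒ W
n=18: moves to 17(W), 15(W); every one is W ⇒ L
n=19: can move to 18, which is L ⇒ W
n=20: moves to 19(W), 17(W); every one is W ⇒ L
n=21: can move to 20, which is L ⇒ W
n=22: moves to 21(W), 19(W); every one is W ⇒ L
n=23: can move to 22, which is L ⇒ W
n=24: moves to 23(W), 21(W); every one is W ⇒ L
n=25: can move to 24, which is L ⇒ W
n=26: moves to 25(W), 23(W); every one is W ⇒ L
n=27: can move to 26, which is L ⇒ W
n=28: moves to 27(W), 25(W); every one is W ⇒ L
n=29: can move to 28, which is L ⇒ W
n=30: moves to 29(W), 27(W); every one is W ⇒ L
n=31: can move to 30, which is L ⇒ W
n=32: moves to 31(W), 29(W); every one is W ⇒ L
n=33: can move to 32, which is L ⇒ W
Reading off the rows marked L gives the requested list; there are 17 such values of n.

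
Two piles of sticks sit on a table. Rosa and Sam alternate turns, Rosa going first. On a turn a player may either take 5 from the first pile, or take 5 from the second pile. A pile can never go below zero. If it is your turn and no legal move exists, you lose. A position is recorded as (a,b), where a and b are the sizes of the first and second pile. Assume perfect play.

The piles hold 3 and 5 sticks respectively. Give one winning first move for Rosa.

Classify positions by backward induction: terminal positions (no move available) are L. From any other position, the mover wins iff some move reaches an L.
No move ever increases a pile, so every position that can arise here has a ≤ 3 and b ≤ 5; it is enough to label the cells with 0 ≤ a ≤ 3 and 0 ≤ b ≤ 5.
Every move lowers a or b (never raises either), so fill the grid row by row in increasing a, and left to right within a row: each cell's successors are then already labelled.
      b=0  b=1  b=2  b=3  b=4  b=5
a=0:    L    L    L    L    L    W
a=1:    L    L    L    L    L    W
a=2:    L    L    L    L    L    W
a=3:    L    L    L    L    L    W
Cells with no legal move (terminal, hence L): (0,0), (0,1), (0,2), (0,3), (0,4), (1,0), (1,1), (1,2), (1,3), (1,4), (2,0), (2,1), (2,2), (2,3), (2,4), (3,0), (3,1), (3,2), (3,3), (3,4).
Every other cell has at least one move into one of the L cells above, so it is W.
From (3,5), the L positions reachable in one move are: (3,0).

Move to (3,0).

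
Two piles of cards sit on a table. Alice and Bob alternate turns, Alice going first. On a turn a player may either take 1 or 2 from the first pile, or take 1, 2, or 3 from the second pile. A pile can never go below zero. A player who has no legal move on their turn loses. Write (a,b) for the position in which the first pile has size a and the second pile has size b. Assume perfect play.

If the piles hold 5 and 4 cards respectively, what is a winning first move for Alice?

Positions with no move are L. A position that does have a move is losing for the player to move precisely when every available move leads to a winning position for the opponent. Fill in the labels:
No move ever increases a pile, so every position that can arise here has a ≤ 5 and b ≤ 4; it is enough to label the cells with 0 ≤ a ≤ 5 and 0 ≤ b ≤ 4.
Every move lowers a or b (never raises either), so fill the grid row by row in increasing a, and left to right within a row: each cell's successors are then already labelled.
      b=0  b=1  b=2  b=3  b=4
a=0:    L    W    W    W    L
a=1:    W    L    W    W    W
a=2:    W    W    L    W    W
a=3:    L    W    W    W    L
a=4:    W    L    W    W    W
a=5:    W    W    L    W    W
Cells with no legal move (terminal, hence L): (0,0).
The remaining L cells, each justified by listing all of its moves:
(0,4): L (options (0,3)(W), (0,2)(W), (0,1)(W) are all W)
(1,1): L (options (0,1)(W), (1,0)(W) are all W)
(2,2): L (options (1,2)(W), (0,2)(W), (2,1)(W), (2,0)(W) are all W)
(3,0): L (options (2,0)(W), (1,0)(W) are all W)
(3,4): L (options (2,4)(W), (1,4)(W), (3,3)(W), (3,2)(W), (3,1)(W) are all W)
(4,1): L (options (3,1)(W), (2,1)(W), (4,0)(W) are all W)
(5,2): L (options (4,2)(W), (3,2)(W), (5,1)(W), (5,0)(W) are all W)
Every other cell has at least one move into one of the L cells above, so it is W.
From (5,4), the L positions reachable in one move are: (3,4), (5,2). Any move reaching one of these is winning.

Move to (3,4).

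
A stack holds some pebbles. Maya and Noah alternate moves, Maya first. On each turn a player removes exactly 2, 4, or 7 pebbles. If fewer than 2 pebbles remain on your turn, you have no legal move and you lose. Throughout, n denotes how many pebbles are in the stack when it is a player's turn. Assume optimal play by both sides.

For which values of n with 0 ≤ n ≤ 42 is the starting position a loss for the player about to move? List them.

0, 1, 6, 9, 12, 15, 18, 21, 24, 27, 30, 33, 36, 39, 42

Compute win/loss labels from the base case upward. A position with no move is L. Any other position is W if it can reach an L in one move, else L.
n=0: no move → L
n=1: no move → L
n=2: →0(L), so W
n=3: →1(L), so W
n=4: →0(L), so W
n=5: →1(L), so W
n=6: →4(W), 2(W) — all W, so L
n=7: →0(L), so W
n=8: →6(L), so W
n=9: →7(W), 5(W), 2(W) — all W, so L
n=10: →6(L), so W
n=11: →9(L), so W
n=12: →10(W), 8(W), 5(W) — all W, so L
n=13: →9(L), so W
n=14: →12(L), so W
n=15: →13(W), 11(W), 8(W) — all W, so L
n=16: →12(L), so W
n=17: →15(L), so W
n=18: →16(W), 14(W), 11(W) — all W, so L
n=19: →15(L), so W
n=20: →18(L), so W
n=21: →19(W), 17(W), 14(W) — all W, so L
n=22: →18(L), so W
n=23: →21(L), so W
n=24: →22(W), 20(W), 17(W) — all W, so L
n=25: →21(L), so W
n=26: →24(L), so W
n=27: →25(W), 23(W), 20(W) — all W, so L
n=28: →24(L), so W
n=29: →27(L), so W
n=30: →28(W), 26(W), 23(W) — all W, so L
n=31: →27(L), so W
n=32: →30(L), so W
n=33: →31(W), 29(W), 26(W) — all W, so L
n=34: →30(L), so W
n=35: →33(L), so W
n=36: →34(W), 32(W), 29(W) — all W, so L
n=37: →33(L), so W
n=38: →36(L), so W
n=39: →37(W), 35(W), 32(W) — all W, so L
n=40: →36(L), so W
n=41: →39(L), so W
n=42: →40(W), 38(W), 35(W) — all W, so L
Reading off the rows marked L gives the requested list; there are 15 such values of n.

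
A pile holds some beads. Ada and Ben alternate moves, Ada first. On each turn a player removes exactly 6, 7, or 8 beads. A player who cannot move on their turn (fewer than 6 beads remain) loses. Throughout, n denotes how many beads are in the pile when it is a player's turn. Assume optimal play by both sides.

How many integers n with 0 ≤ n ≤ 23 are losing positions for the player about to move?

12

Build the W/L table. Terminal = L. A non-terminal position is W if it has a move to some L; otherwise it is L.
n=0: no move → L
n=1: no move → L
n=2: no move → L
n=3: no move → L
n=4: no move → L
n=5: no move → L
n=6: can move to 0, which is L ⇒ W
n=7: can move to 1, which is L ⇒ W
n=8: can move to 2, which is L ⇒ W
n=9: can move to 3, which is L ⇒ W
n=10: can move to 4, which is L ⇒ W
n=11: can move to 5, which is L ⇒ W
n=12: can move to 5, which is L ⇒ W
n=13: can move to 5, which is L ⇒ W
n=14: moves to 8(W), 7(W), 6(W); every one is W ⇒ L
n=15: moves to 9(W), 8(W), 7(W); every one is W ⇒ L
n=16: moves to 10(W), 9(W), 8(W); every one is W ⇒ L
n=17: moves to 11(W), 10(W), 9(W); every one is W ⇒ L
n=18: moves to 12(W), 11(W), 10(W); every one is W ⇒ L
n=19: moves to 13(W), 12(W), 11(W); every one is W ⇒ L
n=20: can move to 14, which is L ⇒ W
n=21: can move to 15, which is L ⇒ W
n=22: can move to 16, which is L ⇒ W
n=23: can move to 17, which is L ⇒ W
L entries with 0 ≤ n ≤ 23: n = 0, 1, 2, 3, 4, 5, 14, 15, 16, 17, 18, 19; that makes 12.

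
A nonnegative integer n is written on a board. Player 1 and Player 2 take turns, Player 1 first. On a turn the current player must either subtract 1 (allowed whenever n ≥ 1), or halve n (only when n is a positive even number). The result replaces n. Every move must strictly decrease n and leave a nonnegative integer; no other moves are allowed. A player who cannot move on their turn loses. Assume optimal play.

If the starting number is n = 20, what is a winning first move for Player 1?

Classify positions by backward induction: terminal positions (no move available) are L. From any other position, the mover wins iff some move reaches an L.
n=0: no move → L
n=1: can move to 0, which is L ⇒ W
n=2: the only move is to 1(W), a W ⇒ L
n=3: can move to 2, which is L ⇒ W
n=4: can move to 2, which is L ⇒ W
n=5: the only move is to 4(W), a W ⇒ L
n=6: can move to 5, which is L ⇒ W
n=7: the only move is to 6(W), a W ⇒ L
n=8: can move to 7, which is L ⇒ W
n=9: the only move is to 8(W), a W ⇒ L
n=10: can move to 5, which is L ⇒ W
n=11: the only move is to 10(W), a W ⇒ L
n=12: can move to 11, which is L ⇒ W
n=13: the only move is to 12(W), a W ⇒ L
n=14: can move to 7, which is L ⇒ W
n=15: the only move is to 14(W), a W ⇒ L
n=16: can move to 15, which is L ⇒ W
n=17: the only move is to 16(W), a W ⇒ L
n=18: can move to 9, which is L ⇒ W
n=19: the only move is to 18(W), a W ⇒ L
n=20: can move to 19, which is L ⇒ W
From 20, the L positions reachable in one move are: 19.

Move to 19.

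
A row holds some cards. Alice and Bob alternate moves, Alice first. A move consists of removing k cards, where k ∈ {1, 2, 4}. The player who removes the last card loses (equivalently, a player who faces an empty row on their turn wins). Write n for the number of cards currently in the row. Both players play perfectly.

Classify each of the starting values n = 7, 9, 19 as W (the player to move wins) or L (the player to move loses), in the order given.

7: L, 9: W, 19: L

Work bottom-up. With no move the player to move wins. Otherwise the position is W if at least one move leads to an L position for the opponent, and L if every move leads to a W.
n=0: no move; the opponent has just taken the last card and therefore loses → W
n=1: L (sole option 0(W) is W)
n=2: W (go to 1, an L position)
n=3: W (go to 1, an L position)
n=4: L (options 3(W), 2(W), 0(W) are all W)
n=5: W (go to 4, an L position)
n=6: W (go to 4, an L position)
n=7: L (options 6(W), 5(W), 3(W) are all W)
n=8: W (go to 7, an L position)
n=9: W (go to 7, an L position)
n=10: L (options 9(W), 8(W), 6(W) are all W)
n=11: W (go to 10, an L position)
n=12: W (go to 10, an L position)
n=13: L (options 12(W), 11(W), 9(W) are all W)
n=14: W (go to 13, an L position)
n=15: W (go to 13, an L position)
n=16: L (options 15(W), 14(W), 12(W) are all W)
n=17: W (go to 16, an L position)
n=18: W (go to 16, an L position)
n=19: L (options 18(W), 17(W), 15(W) are all W)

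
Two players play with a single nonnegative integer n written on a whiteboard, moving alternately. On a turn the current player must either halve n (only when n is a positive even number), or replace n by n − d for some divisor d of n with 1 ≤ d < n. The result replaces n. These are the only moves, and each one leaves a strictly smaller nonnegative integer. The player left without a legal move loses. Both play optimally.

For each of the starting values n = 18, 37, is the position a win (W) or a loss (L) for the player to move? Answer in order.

18: W, 37: L

Classify positions by backward induction: terminal positions (no move available) are L. From any other position, the mover wins iff some move reaches an L.
n=0: no move → L
n=1: no move → L
n=2: reaches L-position 1 → W
n=3: only reaches 2(W), which is W → L
n=4: reaches L-position 3 → W
n=5: only reaches 4(W), which is W → L
n=6: reaches L-position 3 → W
n=7: only reaches 6(W), which is W → L
n=8: reaches L-position 7 → W
n=9: only reaches 6(W), 8(W), all W → L
n=10: reaches L-position 5 → W
n=11: only reaches 10(W), which is W → L
n=12: reaches L-position 9 → W
n=13: only reaches 12(W), which is W → L
n=14: reaches L-position 7 → W
n=15: only reaches 10(W), 12(W), 14(W), all W → L
n=16: reaches L-position 15 → W
n=17: only reaches 16(W), which is W → L
n=18: reaches L-position 9 → W
n=19: only reaches 18(W), which is W → L
n=20: reaches L-position 15 → W
n=21: only reaches 14(W), 18(W), 20(W), all W → L
n=22: reaches L-position 11 → W
n=23: only reaches 22(W), which is W → L
n=24: reaches L-position 21 → W
n=25: only reaches 20(W), 24(W), all W → L
n=26: reaches L-position 13 → W
n=27: only reaches 18(W), 24(W), 26(W), all W → L
n=28: reaches L-position 21 → W
n=29: only reaches 28(W), which is W → L
n=30: reaches L-position 15 → W
n=31: only reaches 30(W), which is W → L
n=32: reaches L-position 31 → W
n=33: only reaches 22(W), 30(W), 32(W), all W → L
n=34: reaches L-position 17 → W
n=35: only reaches 28(W), 30(W), 34(W), all W → L
n=36: reaches L-position 27 → W
n=37: only reaches 36(W), which is W → L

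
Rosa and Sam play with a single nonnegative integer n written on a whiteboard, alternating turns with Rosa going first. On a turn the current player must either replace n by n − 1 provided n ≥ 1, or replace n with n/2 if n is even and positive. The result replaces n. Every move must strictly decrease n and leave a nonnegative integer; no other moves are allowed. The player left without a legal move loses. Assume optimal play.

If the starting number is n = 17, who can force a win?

Sam wins.

Use the standard recursion: the mover loses at a terminal position; elsewhere, the mover wins exactly when some move hands the opponent an L position.
n=0: no move → L
n=1: W (go to 0, an L position)
n=2: L (sole option 1(W) is W)
n=3: W (go to 2, an L position)
n=4: W (go to 2, an L position)
n=5: L (sole option 4(W) is W)
n=6: W (go to 5, an L position)
n=7: L (sole option 6(W) is W)
n=8: W (go to 7, an L position)
n=9: L (sole option 8(W) is W)
n=10: W (go to 5, an L position)
n=11: L (sole option 10(W) is W)
n=12: W (go to 11, an L position)
n=13: L (sole option 12(W) is W)
n=14: W (go to 7, an L position)
n=15: L (sole option 14(W) is W)
n=16: W (go to 15, an L position)
n=17: L (sole option 16(W) is W)
The starting position 17 is L: whatever Rosa does, the opponent receives a W position.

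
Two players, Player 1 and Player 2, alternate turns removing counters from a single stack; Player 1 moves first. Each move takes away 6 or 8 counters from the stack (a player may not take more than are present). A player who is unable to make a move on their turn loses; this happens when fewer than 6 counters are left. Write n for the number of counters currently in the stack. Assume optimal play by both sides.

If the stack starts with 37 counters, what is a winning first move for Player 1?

Compute win/loss labels from the base case upward. A position with no move is L. Any other position is W if it can reach an L in one move, else L.
n=0: no move → L
n=1: no move → L
n=2: no move → L
n=3: no move → L
n=4: no move → L
n=5: no move → L
n=6: reaches L-position 0 → W
n=7: reaches L-position 1 → W
n=8: reaches L-position 2 → W
n=9: reaches L-position 3 → W
n=10: reaches L-position 4 → W
n=11: reaches L-position 5 → W
n=12: reaches L-position 4 → W
n=13: reaches L-position 5 → W
n=14: only reaches 8(W), 6(W), all W → L
n=15: only reaches 9(W), 7(W), all W → L
n=16: only reaches 10(W), 8(W), all W → L
n=17: only reaches 11(W), 9(W), all W → L
n=18: only reaches 12(W), 10(W), all W → L
n=19: only reaches 13(W), 11(W), all W → L
n=20: reaches L-position 14 → W
n=21: reaches L-position 15 → W
n=22: reaches L-position 16 → W
n=23: reaches L-position 17 → W
n=24: reaches L-position 18 → W
n=25: reaches L-position 19 → W
n=26: reaches L-position 18 → W
n=27: reaches L-position 19 → W
n=28: only reaches 22(W), 20(W), all W → L
n=29: only reaches 23(W), 21(W), all W → L
n=30: only reaches 24(W), 22(W), all W → L
n=31: only reaches 25(W), 23(W), all W → L
n=32: only reaches 26(W), 24(W), all W → L
n=33: only reaches 27(W), 25(W), all W → L
n=34: reaches L-position 28 → W
n=35: reaches L-position 29 → W
n=36: reaches L-position 30 → W
n=37: reaches L-position 31 → W
From 37, the L positions reachable in one move are: 31, 29. Any move reaching one of these is winning.

Remove 6, leaving 31.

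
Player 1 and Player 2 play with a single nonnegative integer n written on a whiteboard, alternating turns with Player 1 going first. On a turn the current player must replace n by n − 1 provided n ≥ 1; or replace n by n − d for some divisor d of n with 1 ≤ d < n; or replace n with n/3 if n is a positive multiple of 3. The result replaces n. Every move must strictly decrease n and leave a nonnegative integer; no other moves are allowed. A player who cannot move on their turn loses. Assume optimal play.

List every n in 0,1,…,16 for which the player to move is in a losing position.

Build the W/L table. Terminal = L. A non-terminal position is W if it has a move to some L; otherwise it is L.
n=0: no move → L
n=1: W (go to 0, an L position)
n=2: L (sole option 1(W) is W)
n=3: W (go to 2, an L position)
n=4: W (go to 2, an L position)
n=5: L (sole option 4(W) is W)
n=6: W (go to 2, an L position)
n=7: L (sole option 6(W) is W)
n=8: W (go to 7, an L position)
n=9: L (options 3(W), 6(W), 8(W) are all W)
n=10: W (go to 5, an L position)
n=11: L (sole option 10(W) is W)
n=12: W (go to 9, an L position)
n=13: L (sole option 12(W) is W)
n=14: W (go to 7, an L position)
n=15: W (go to 5, an L position)
n=16: L (options 8(W), 12(W), 14(W), 15(W) are all W)
Reading off the rows marked L gives the requested list; there are 8 such values of n.

0, 2, 5, 7, 9, 11, 13, 16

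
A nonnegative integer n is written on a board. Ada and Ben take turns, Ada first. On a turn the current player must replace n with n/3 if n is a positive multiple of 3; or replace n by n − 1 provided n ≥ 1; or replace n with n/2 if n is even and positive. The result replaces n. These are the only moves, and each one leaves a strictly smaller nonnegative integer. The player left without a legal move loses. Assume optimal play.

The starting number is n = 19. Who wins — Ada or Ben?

Classify positions by backward induction: terminal positions (no move available) are L. From any other position, the mover wins iff some move reaches an L.
n=0: no move → L
n=1: can move to 0, which is L ⇒ W
n=2: the only move is to 1(W), a W ⇒ L
n=3: can move to 2, which is L ⇒ W
n=4: can move to 2, which is L ⇒ W
n=5: the only move is to 4(W), a W ⇒ L
n=6: can move to 2, which is L ⇒ W
n=7: the only move is to 6(W), a W ⇒ L
n=8: can move to 7, which is L ⇒ W
n=9: moves to 3(W), 8(W); every one is W ⇒ L
n=10: can move to 5, which is L ⇒ W
n=11: the only move is to 10(W), a W ⇒ L
n=12: can move to 11, which is L ⇒ W
n=13: the only move is to 12(W), a W ⇒ L
n=14: can move to 7, which is L ⇒ W
n=15: can move to 5, which is L ⇒ W
n=16: moves to 8(W), 15(W); every one is W ⇒ L
n=17: can move to 16, which is L ⇒ W
n=18: can move to 9, which is L ⇒ W
n=19: the only move is to 18(W), a W ⇒ L
Every move from 19 reaches a W position, so the mover loses.

Ben wins.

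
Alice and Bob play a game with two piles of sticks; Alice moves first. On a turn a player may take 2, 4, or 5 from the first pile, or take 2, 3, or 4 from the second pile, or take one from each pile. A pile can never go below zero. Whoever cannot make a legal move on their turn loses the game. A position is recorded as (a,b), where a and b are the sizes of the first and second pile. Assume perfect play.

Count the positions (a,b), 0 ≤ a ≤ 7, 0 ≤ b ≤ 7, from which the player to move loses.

Build the W/L table. Terminal = L. A non-terminal position is W if it has a move to some L; otherwise it is L.
Every move lowers a or b (never raises either), so fill the grid row by row in increasing a, and left to right within a row: each cell's successors are then already labelled.
      b=0  b=1  b=2  b=3  b=4  b=5  b=6  b=7
a=0:    L    L    W    W    W    W    L    L
a=1:    L    W    W    W    W    L    L    W
a=2:    W    W    L    L    W    W    W    W
a=3:    W    L    L    W    W    W    W    L
a=4:    W    W    W    W    L    L    W    W
a=5:    W    W    W    L    L    W    W    W
a=6:    W    L    W    W    W    W    W    L
a=7:    L    W    W    W    W    L    L    W
Cells with no legal move (terminal, hence L): (0,0), (0,1), (1,0).
The remaining L cells, each justified by listing all of its moves:
(0,6): moves to (0,4)(W), (0,3)(W), (0,2)(W); every one is W ⇒ L
(0,7): moves to (0,5)(W), (0,4)(W), (0,3)(W); every one is W ⇒ L
(1,5): moves to (1,3)(W), (1,2)(W), (1,1)(W), (0,4)(W); every one is W ⇒ L
(1,6): moves to (1,4)(W), (1,3)(W), (1,2)(W), (0,5)(W); every one is W ⇒ L
(2,2): moves to (0,2)(W), (2,0)(W), (1,1)(W); every one is W ⇒ L
(2,3): moves to (0,3)(W), (2,1)(W), (2,0)(W), (1,2)(W); every one is W ⇒ L
(3,1): moves to (1,1)(W), (2,0)(W); every one is W ⇒ L
(3,2): moves to (1,2)(W), (3,0)(W), (2,1)(W); every one is W ⇒ L
(3,7): moves to (1,7)(W), (3,5)(W), (3,4)(W), (3,3)(W), (2,6)(W); every one is W ⇒ L
(4,4): moves to (2,4)(W), (0,4)(W), (4,2)(W), (4,1)(W), (4,0)(W), (3,3)(W); every one is W ⇒ L
(4,5): moves to (2,5)(W), (0,5)(W), (4,3)(W), (4,2)(W), (4,1)(W), (3,4)(W); every one is W ⇒ L
(5,3): moves to (3,3)(W), (1,3)(W), (0,3)(W), (5,1)(W), (5,0)(W), (4,2)(W); every one is W ⇒ L
(5,4): moves to (3,4)(W), (1,4)(W), (0,4)(W), (5,2)(W), (5,1)(W), (5,0)(W), (4,3)(W); every one is W ⇒ L
(6,1): moves to (4,1)(W), (2,1)(W), (1,1)(W), (5,0)(W); every one is W ⇒ L
(6,7): moves to (4,7)(W), (2,7)(W), (1,7)(W), (6,5)(W), (6,4)(W), (6,3)(W), (5,6)(W); every one is W ⇒ L
(7,0): moves to (5,0)(W), (3,0)(W), (2,0)(W); every one is W ⇒ L
(7,5): moves to (5,5)(W), (3,5)(W), (2,5)(W), (7,3)(W), (7,2)(W), (7,1)(W), (6,4)(W); every one is W ⇒ L
(7,6): moves to (5,6)(W), (3,6)(W), (2,6)(W), (7,4)(W), (7,3)(W), (7,2)(W), (6,5)(W); every one is W ⇒ L
Every other cell has at least one move into one of the L cells above, so it is W.
L cells per row: a=0: 4, a=1: 3, a=2: 2, a=3: 3, a=4: 2, a=5: 2, a=6: 2, a=7: 3; total 21.

21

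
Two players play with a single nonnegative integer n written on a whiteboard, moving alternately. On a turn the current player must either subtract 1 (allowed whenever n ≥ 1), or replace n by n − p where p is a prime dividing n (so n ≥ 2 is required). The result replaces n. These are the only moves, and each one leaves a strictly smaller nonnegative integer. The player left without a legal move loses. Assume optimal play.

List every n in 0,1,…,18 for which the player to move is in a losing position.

Label each position W (a win for the player to move) or L (a loss). A position with no legal move is L; any other position is W exactly when some move reaches an L, and L when every move reaches a W.
n=0: no move → L
n=1: can move to 0, which is L ⇒ W
n=2: can move to 0, which is L ⇒ W
n=3: can move to 0, which is L ⇒ W
n=4: moves to 2(W), 3(W); every one is W ⇒ L
n=5: can move to 0, which is L ⇒ W
n=6: can move to 4, which is L ⇒ W
n=7: can move to 0, which is L ⇒ W
n=8: moves to 6(W), 7(W); every one is W ⇒ L
n=9: can move to 8, which is L ⇒ W
n=10: can move to 8, which is L ⇒ W
n=11: can move to 0, which is L ⇒ W
n=12: moves to 9(W), 10(W), 11(W); every one is W ⇒ L
n=13: can move to 0, which is L ⇒ W
n=14: can move to 12, which is L ⇒ W
n=15: can move to 12, which is L ⇒ W
n=16: moves to 14(W), 15(W); every one is W ⇒ L
n=17: can move to 0, which is L ⇒ W
n=18: can move to 16, which is L ⇒ W
Reading off the rows marked L gives the requested list; there are 5 such values of n.

0, 4, 8, 12, 16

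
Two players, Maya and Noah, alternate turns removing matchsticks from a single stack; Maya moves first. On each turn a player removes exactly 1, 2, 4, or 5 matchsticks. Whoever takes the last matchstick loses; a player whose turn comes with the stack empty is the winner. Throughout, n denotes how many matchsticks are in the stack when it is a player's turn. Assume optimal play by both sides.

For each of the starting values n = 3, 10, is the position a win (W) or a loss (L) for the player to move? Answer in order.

3: W, 10: L

Positions with no move are W. A position that does have a move is losing for the player to move precisely when every available move leads to a winning position for the opponent. Fill in the labels:
n=0: no move; the opponent has just taken the last matchstick and therefore loses → W
n=1: the only move is to 0(W), a W ⇒ L
n=2: can move to 1, which is L ⇒ W
n=3: can move to 1, which is L ⇒ W
n=4: moves to 3(W), 2(W), 0(W); every one is W ⇒ L
n=5: can move to 4, which is L ⇒ W
n=6: can move to 4, which is L ⇒ W
n=7: moves to 6(W), 5(W), 3(W), 2(W); every one is W ⇒ L
n=8: can move to 7, which is L ⇒ W
n=9: can move to 7, which is L ⇒ W
n=10: moves to 9(W), 8(W), 6(W), 5(W); every one is W ⇒ L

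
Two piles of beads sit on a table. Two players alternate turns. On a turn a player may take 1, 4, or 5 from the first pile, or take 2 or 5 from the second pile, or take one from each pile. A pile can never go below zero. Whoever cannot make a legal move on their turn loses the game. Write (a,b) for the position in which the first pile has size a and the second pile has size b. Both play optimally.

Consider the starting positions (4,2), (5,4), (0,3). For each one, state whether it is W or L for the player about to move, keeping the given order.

Work bottom-up. With no move the player to move loses. Otherwise the position is W if at least one move leads to an L position for the opponent, and L if every move leads to a W.
No move ever increases a pile, so every position that can arise here has a ≤ 5 and b ≤ 4; it is enough to label the cells with 0 ≤ a ≤ 5 and 0 ≤ b ≤ 4.
Every move lowers a or b (never raises either), so fill the grid row by row in increasing a, and left to right within a row: each cell's successors are then already labelled.
      b=0  b=1  b=2  b=3  b=4
a=0:    L    L    W    W    L
a=1:    W    W    W    L    W
a=2:    L    L    W    W    W
a=3:    W    W    W    L    L
a=4:    W    W    L    W    W
a=5:    W    W    W    W    W
Cells with no legal move (terminal, hence L): (0,0), (0,1).
The remaining L cells, each justified by listing all of its moves:
(0,4): L (sole option (0,2)(W) is W)
(1,3): L (options (0,3)(W), (1,1)(W), (0,2)(W) are all W)
(2,0): L (sole option (1,0)(W) is W)
(2,1): L (options (1,1)(W), (1,0)(W) are all W)
(3,3): L (options (2,3)(W), (3,1)(W), (2,2)(W) are all W)
(3,4): L (options (2,4)(W), (3,2)(W), (2,3)(W) are all W)
(4,2): L (options (3,2)(W), (0,2)(W), (4,0)(W), (3,1)(W) are all W)
Every other cell has at least one move into one of the L cells above, so it is W.
(4,2): one of the L cells justified above, so L
(5,4): the move to (0,4) reaches an L cell, so W
(0,3): the move to (0,1) reaches an L cell, so W

(4,2): L, (5,4): W, (0,3): W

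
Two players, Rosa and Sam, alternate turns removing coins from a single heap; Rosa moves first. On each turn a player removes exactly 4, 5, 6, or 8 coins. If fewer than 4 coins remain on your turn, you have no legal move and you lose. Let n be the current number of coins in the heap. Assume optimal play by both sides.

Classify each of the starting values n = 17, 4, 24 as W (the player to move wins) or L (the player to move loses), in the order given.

Label each position W (a win for the player to move) or L (a loss). A position with no legal move is L; any other position is W exactly when some move reaches an L, and L when every move reaches a W.
n=0: no move → L
n=1: no move → L
n=2: no move → L
n=3: no move → L
n=4: W (go to 0, an L position)
n=5: W (go to 1, an L position)
n=6: W (go to 2, an L position)
n=7: W (go to 3, an L position)
n=8: W (go to 3, an L position)
n=9: W (go to 3, an L position)
n=10: W (go to 2, an L position)
n=11: W (go to 3, an L position)
n=12: L (options 8(W), 7(W), 6(W), 4(W) are all W)
n=13: L (options 9(W), 8(W), 7(W), 5(W) are all W)
n=14: L (options 10(W), 9(W), 8(W), 6(W) are all W)
n=15: L (options 11(W), 10(W), 9(W), 7(W) are all W)
n=16: W (go to 12, an L position)
n=17: W (go to 13, an L position)
n=18: W (go to 14, an L position)
n=19: W (go to 15, an L position)
n=20: W (go to 15, an L position)
n=21: W (go to 15, an L position)
n=22: W (go to 14, an L position)
n=23: W (go to 15, an L position)
n=24: L (options 20(W), 19(W), 18(W), 16(W) are all W)

17: W, 4: W, 24: L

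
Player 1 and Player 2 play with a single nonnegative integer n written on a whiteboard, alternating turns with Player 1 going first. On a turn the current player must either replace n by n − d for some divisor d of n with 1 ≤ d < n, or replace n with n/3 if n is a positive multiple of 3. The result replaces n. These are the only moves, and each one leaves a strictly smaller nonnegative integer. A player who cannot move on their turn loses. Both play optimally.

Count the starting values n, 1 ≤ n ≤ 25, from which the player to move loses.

Build the W/L table. Terminal = L. A non-terminal position is W if it has a move to some L; otherwise it is L.
n=0: no move → L
n=1: no move → L
n=2: W (go to 1, an L position)
n=3: W (go to 1, an L position)
n=4: L (options 2(W), 3(W) are all W)
n=5: W (go to 4, an L position)
n=6: W (go to 4, an L position)
n=7: L (sole option 6(W) is W)
n=8: W (go to 4, an L position)
n=9: L (options 3(W), 6(W), 8(W) are all W)
n=10: W (go to 9, an L position)
n=11: L (sole option 10(W) is W)
n=12: W (go to 4, an L position)
n=13: L (sole option 12(W) is W)
n=14: W (go to 7, an L position)
n=15: L (options 5(W), 10(W), 12(W), 14(W) are all W)
n=16: W (go to 15, an L position)
n=17: L (sole option 16(W) is W)
n=18: W (go to 9, an L position)
n=19: L (sole option 18(W) is W)
n=20: W (go to 15, an L position)
n=21: W (go to 7, an L position)
n=22: W (go to 11, an L position)
n=23: L (sole option 22(W) is W)
n=24: W (go to 23, an L position)
n=25: L (options 20(W), 24(W) are all W)
L entries with 1 ≤ n ≤ 25 (n=0 is outside the asked range and is not counted): n = 1, 4, 7, 9, 11, 13, 15, 17, 19, 23, 25; that makes 11.

11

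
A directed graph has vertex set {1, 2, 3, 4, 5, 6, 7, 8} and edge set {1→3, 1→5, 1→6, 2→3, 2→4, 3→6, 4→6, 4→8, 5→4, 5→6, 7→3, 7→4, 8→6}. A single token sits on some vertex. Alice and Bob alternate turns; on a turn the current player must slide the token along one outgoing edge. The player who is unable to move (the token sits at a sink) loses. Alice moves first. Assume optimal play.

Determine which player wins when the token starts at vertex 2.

Bob wins.

Compute win/loss labels from the base case upward. A position with no move is L. Any other position is W if it can reach an L in one move, else L.
Every edge goes from a vertex to one that appears earlier in the order 6, 8, 3, 4, 2, 5, 1, 7, so processing vertices in that order labels each vertex after all of its successors.
6: no outgoing edge → L
8: reaches L-position 6 → W
3: reaches L-position 6 → W
4: reaches L-position 6 → W
2: only reaches 4(W), 3(W), all W → L
5: reaches L-position 6 → W
1: reaches L-position 6 → W
7: only reaches 4(W), 3(W), all W → L
Every move from 2 reaches a W position, so the mover loses.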